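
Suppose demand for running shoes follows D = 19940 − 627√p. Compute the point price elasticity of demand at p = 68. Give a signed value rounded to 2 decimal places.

-0.18

dD/dp = −627/(2√p) = -38.0175. At p = 68, D = 14769.6.
Ed = (dD/dp)·(p/D) = (-38.0175) × (68/14769.6) = -0.1750…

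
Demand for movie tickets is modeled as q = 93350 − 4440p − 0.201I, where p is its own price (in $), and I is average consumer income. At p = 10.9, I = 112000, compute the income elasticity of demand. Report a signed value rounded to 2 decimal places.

-1.00

At the given values, q = 93350 − 4440(10.9) − 0.201(112000) = 22442.
∂q/∂I = -0.201.
E = (-0.201) × (112000/22442) = -1.0031…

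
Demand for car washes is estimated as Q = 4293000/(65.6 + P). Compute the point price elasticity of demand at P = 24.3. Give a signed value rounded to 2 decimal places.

dQ/dP = −4293000/(65.6 + P)² = -531.18. At P = 24.3, Q = 47753.1.
Ed = (dQ/dP)·(P/Q) = (-531.18) × (24.3/47753.1) = -0.2703…

-0.27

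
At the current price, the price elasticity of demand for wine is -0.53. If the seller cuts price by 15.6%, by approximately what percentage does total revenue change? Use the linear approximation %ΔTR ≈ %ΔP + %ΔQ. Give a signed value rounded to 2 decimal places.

%ΔQ ≈ Ed × %ΔP = (-0.53) × (-15.6%) = +8.2680%
%ΔTR ≈ %ΔP + %ΔQ = (-15.6%) + (+8.2680%) = -7.3320%

-7.33%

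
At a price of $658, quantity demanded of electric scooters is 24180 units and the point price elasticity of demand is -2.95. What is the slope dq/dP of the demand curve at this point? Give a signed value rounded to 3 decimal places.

-108.406

Ed = (dq/dP)·(P/q) ⇒ dq/dP = Ed·q/P = (-2.95)·24180/658 = -108.40577…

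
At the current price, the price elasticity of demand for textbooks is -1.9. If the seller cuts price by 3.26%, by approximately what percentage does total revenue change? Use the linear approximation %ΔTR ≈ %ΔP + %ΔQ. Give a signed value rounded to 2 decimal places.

+2.93%

%ΔQ ≈ Ed × %ΔP = (-1.9) × (-3.26%) = +6.1940%
%ΔTR ≈ %ΔP + %ΔQ = (-3.26%) + (+6.1940%) = +2.9340%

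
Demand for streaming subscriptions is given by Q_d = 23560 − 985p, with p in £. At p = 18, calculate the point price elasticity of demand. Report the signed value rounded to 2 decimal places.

dQ_d/dp = −985. At p = 18, Q_d = 23560 − 985(18) = 5830.
Ed = (dQ_d/dp)·(p/Q_d) = −985 × (18/5830) = -3.0411…

-3.04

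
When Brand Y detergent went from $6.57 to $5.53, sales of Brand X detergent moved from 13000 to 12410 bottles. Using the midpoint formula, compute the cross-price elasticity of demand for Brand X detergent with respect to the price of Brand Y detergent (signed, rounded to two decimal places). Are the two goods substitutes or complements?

0.27; substitutes

%ΔQ_{Brand X detergent} = (12410 − 13000)/avg = -590/12705 = -0.046438…
%ΔP_{Brand Y detergent} = (5.53 − 6.57)/avg = -1.04/6.05 = -0.171900…
E_cross = (-590/12705) / (-1.04/6.05) = 0.2701…
E_cross > 0 ⇒ the goods are substitutes.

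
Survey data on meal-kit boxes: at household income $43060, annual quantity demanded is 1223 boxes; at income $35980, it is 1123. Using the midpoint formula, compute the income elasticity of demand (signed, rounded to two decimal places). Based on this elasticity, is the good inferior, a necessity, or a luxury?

0.48; necessity

%ΔQ = (1123 − 1223)/[( 1223 + 1123)/2] = -100/1173 = -0.085251…
%ΔIncome = (35980 − 43060)/[( 43060 + 35980)/2] = -7080/39520 = -0.179149…
E_income = (-100/1173) / (-7080/39520) = 0.4758…
0 < E_income < 1 ⇒ normal good, necessity.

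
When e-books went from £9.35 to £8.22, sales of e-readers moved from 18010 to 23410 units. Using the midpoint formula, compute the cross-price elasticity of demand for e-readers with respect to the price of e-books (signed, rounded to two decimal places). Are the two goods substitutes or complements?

%ΔQ_{e-readers} = (23410 − 18010)/avg = 5400/20710 = 0.260743…
%ΔP_{e-books} = (8.22 − 9.35)/avg = -1.13/8.785 = -0.128628…
E_cross = (5400/20710) / (-1.13/8.785) = -2.0271…
E_cross < 0 ⇒ the goods are complements.

-2.03; complements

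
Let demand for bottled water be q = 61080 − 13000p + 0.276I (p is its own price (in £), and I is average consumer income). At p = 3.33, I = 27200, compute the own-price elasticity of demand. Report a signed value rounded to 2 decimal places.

-1.71

At the given values, q = 61080 − 13000(3.33) + 0.276(27200) = 25297.2.
∂q/∂p = −13000.
E = (-13000) × (3.33/25297.2) = -1.7112…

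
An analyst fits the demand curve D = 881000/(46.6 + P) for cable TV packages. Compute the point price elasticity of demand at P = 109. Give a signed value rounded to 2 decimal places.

-0.70

dD/dP = −881000/(46.6 + P)² = -36.3879. At P = 109, D = 5661.95.
Ed = (dD/dP)·(P/D) = (-36.3879) × (109/5661.95) = -0.7005…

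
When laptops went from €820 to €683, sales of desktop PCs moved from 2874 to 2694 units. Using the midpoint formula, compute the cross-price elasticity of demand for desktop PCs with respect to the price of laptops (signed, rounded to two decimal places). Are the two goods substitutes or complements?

0.35; substitutes

%ΔQ_{desktop PCs} = (2694 − 2874)/avg = -180/2784 = -0.064655…
%ΔP_{laptops} = (683 − 820)/avg = -137/751.5 = -0.182302…
E_cross = (-180/2784) / (-137/751.5) = 0.3546…
E_cross > 0 ⇒ the goods are substitutes.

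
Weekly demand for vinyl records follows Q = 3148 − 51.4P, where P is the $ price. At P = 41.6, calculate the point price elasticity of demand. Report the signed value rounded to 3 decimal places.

dQ/dP = −51.4. At P = 41.6, Q = 3148 − 51.4(41.6) = 1009.76.
Ed = (dQ/dP)·(P/Q) = −51.4 × (41.6/1009.76) = -2.11757…

-2.118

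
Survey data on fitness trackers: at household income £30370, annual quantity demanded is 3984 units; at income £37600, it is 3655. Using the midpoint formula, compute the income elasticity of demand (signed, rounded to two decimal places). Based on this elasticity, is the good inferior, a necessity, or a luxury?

-0.40; inferior

%ΔQ = (3655 − 3984)/[( 3984 + 3655)/2] = -329/3819.5 = -0.086136…
%ΔIncome = (37600 − 30370)/[( 30370 + 37600)/2] = 7230/33985 = 0.212740…
E_income = (-329/3819.5) / (7230/33985) = -0.4048…
E_income < 0 ⇒ inferior good.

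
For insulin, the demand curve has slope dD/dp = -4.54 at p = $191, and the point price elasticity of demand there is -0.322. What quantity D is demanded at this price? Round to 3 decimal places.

Ed = (dD/dp)·(p/D) ⇒ D = (dD/dp)·p/Ed = (-4.54)·191/(-0.322) = 2692.98136…

2692.981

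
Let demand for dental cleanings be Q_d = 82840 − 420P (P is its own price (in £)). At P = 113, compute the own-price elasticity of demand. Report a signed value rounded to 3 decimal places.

At the given values, Q_d = 82840 − 420(113) = 35380.
∂Q_d/∂P = −420.
E = (-420) × (113/35380) = -1.34143…

-1.341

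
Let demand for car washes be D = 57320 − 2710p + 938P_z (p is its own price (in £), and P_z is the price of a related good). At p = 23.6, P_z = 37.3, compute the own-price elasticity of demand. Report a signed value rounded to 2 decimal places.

-2.26

At the given values, D = 57320 − 2710(23.6) + 938(37.3) = 28351.4.
∂D/∂p = −2710.
E = (-2710) × (23.6/28351.4) = -2.2558…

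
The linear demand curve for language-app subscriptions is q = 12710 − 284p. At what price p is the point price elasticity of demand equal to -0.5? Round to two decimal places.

14.92

Ed = −284p/(12710 − 284p). Set this equal to -0.5:
284p = 0.5·(12710 − 284p) ⇒ 284p(1 + 0.5) = 0.5·12710
p = 0.5·12710 / (284·1.5) = 14.9178…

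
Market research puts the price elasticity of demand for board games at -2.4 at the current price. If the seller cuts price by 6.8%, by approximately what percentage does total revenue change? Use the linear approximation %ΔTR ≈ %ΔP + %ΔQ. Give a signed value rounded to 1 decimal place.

+9.5%

%ΔQ ≈ Ed × %ΔP = (-2.4) × (-6.8%) = +16.3200%
%ΔTR ≈ %ΔP + %ΔQ = (-6.8%) + (+16.3200%) = +9.5200%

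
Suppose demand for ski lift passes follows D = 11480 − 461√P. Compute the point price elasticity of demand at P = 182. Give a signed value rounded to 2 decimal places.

dD/dP = −461/(2√P) = -17.0858. At P = 182, D = 5260.77.
Ed = (dD/dP)·(P/D) = (-17.0858) × (182/5260.77) = -0.5910…

-0.59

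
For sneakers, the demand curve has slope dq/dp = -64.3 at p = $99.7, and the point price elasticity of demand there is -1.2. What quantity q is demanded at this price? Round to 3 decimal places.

5342.258

Ed = (dq/dp)·(p/q) ⇒ q = (dq/dp)·p/Ed = (-64.3)·99.7/(-1.2) = 5342.25833…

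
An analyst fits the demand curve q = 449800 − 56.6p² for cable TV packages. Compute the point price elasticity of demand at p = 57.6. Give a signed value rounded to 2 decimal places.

-1.43

dq/dp = −2·56.6·p = -6520.32. At p = 57.6, q = 262014.784.
Ed = (dq/dp)·(p/q) = (-6520.32) × (57.6/262014.784) = -1.4333…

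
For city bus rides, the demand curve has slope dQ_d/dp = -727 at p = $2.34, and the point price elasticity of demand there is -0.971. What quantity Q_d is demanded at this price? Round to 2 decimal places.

1751.99

Ed = (dQ_d/dp)·(p/Q_d) ⇒ Q_d = (dQ_d/dp)·p/Ed = (-727)·2.34/(-0.971) = 1751.9876…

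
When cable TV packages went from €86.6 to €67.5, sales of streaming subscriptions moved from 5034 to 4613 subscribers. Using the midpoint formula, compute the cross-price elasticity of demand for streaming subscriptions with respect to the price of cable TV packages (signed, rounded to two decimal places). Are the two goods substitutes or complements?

%ΔQ_{streaming subscriptions} = (4613 − 5034)/avg = -421/4823.5 = -0.087281…
%ΔP_{cable TV packages} = (67.5 − 86.6)/avg = -19.1/77.05 = -0.247890…
E_cross = (-421/4823.5) / (-19.1/77.05) = 0.3520…
E_cross > 0 ⇒ the goods are substitutes.

0.35; substitutes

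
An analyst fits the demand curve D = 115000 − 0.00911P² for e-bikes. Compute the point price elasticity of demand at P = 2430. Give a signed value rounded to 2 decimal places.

-1.76

dD/dP = −2·0.00911·P = -44.2746. At P = 2430, D = 61206.361.
Ed = (dD/dP)·(P/D) = (-44.2746) × (2430/61206.361) = -1.7577…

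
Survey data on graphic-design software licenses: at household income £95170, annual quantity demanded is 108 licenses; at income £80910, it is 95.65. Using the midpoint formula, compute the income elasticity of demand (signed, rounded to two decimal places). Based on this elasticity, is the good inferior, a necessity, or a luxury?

%ΔQ = (95.65 − 108)/[( 108 + 95.65)/2] = -12.35/101.825 = -0.121286…
%ΔIncome = (80910 − 95170)/[( 95170 + 80910)/2] = -14260/88040 = -0.161971…
E_income = (-12.35/101.825) / (-14260/88040) = 0.7488…
0 < E_income < 1 ⇒ normal good, necessity.

0.75; necessity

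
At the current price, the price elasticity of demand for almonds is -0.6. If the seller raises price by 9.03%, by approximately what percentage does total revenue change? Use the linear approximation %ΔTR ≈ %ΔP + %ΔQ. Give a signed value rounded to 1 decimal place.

%ΔQ ≈ Ed × %ΔP = (-0.6) × (+9.03%) = -5.4180%
%ΔTR ≈ %ΔP + %ΔQ = (+9.03%) + (-5.4180%) = +3.6120%

+3.6%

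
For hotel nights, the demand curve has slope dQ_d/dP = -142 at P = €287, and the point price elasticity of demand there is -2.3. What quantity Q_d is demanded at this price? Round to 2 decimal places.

Ed = (dQ_d/dP)·(P/Q_d) ⇒ Q_d = (dQ_d/dP)·P/Ed = (-142)·287/(-2.3) = 17719.1304…

17719.13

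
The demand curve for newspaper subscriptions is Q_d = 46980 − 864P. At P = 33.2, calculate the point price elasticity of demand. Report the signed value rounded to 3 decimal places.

-1.568

dQ_d/dP = −864. At P = 33.2, Q_d = 46980 − 864(33.2) = 18295.2.
Ed = (dQ_d/dP)·(P/Q_d) = −864 × (33.2/18295.2) = -1.56788…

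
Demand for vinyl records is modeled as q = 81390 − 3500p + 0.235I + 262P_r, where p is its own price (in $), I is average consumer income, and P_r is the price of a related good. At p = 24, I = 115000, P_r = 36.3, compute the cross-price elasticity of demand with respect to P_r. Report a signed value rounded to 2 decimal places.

At the given values, q = 81390 − 3500(24) + 0.235(115000) + 262(36.3) = 33925.6.
∂q/∂P_r = 262.
E = (262) × (36.3/33925.6) = 0.2803…

0.28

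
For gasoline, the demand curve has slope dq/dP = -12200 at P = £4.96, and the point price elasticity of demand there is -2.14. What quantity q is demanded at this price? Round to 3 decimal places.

Ed = (dq/dP)·(P/q) ⇒ q = (dq/dP)·P/Ed = (-12200)·4.96/(-2.14) = 28276.63551…

28276.636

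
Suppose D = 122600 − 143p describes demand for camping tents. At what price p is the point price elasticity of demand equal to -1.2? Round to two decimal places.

Ed = −143p/(122600 − 143p). Set this equal to -1.2:
143p = 1.2·(122600 − 143p) ⇒ 143p(1 + 1.2) = 1.2·122600
p = 1.2·122600 / (143·2.2) = 467.6414…

467.64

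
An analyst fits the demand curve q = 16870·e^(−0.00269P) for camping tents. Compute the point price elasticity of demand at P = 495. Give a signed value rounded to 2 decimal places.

dq/dP = −0.00269·q = -11.9835. At P = 495, q = 4454.82.
Ed = (dq/dP)·(P/q) = (-11.9835) × (495/4454.82) = -1.3315…

-1.33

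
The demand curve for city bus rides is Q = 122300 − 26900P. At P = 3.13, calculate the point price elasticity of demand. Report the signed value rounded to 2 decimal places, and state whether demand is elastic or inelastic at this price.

-2.21; elastic

dQ/dP = −26900. At P = 3.13, Q = 122300 − 26900(3.13) = 38103.
Ed = (dQ/dP)·(P/Q) = −26900 × (3.13/38103) = -2.2097…
|Ed| = 2.21 > 1, so demand is elastic.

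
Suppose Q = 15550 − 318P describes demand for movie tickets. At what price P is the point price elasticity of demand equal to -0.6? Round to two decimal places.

Ed = −318P/(15550 − 318P). Set this equal to -0.6:
318P = 0.6·(15550 − 318P) ⇒ 318P(1 + 0.6) = 0.6·15550
P = 0.6·15550 / (318·1.6) = 18.3372…

18.34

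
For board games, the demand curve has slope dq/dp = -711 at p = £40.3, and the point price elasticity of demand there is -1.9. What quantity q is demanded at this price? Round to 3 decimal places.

15080.684

Ed = (dq/dp)·(p/q) ⇒ q = (dq/dp)·p/Ed = (-711)·40.3/(-1.9) = 15080.68421…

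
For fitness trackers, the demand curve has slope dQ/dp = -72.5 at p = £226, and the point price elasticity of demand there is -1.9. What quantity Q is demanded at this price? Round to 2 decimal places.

Ed = (dQ/dp)·(p/Q) ⇒ Q = (dQ/dp)·p/Ed = (-72.5)·226/(-1.9) = 8623.6842…

8623.68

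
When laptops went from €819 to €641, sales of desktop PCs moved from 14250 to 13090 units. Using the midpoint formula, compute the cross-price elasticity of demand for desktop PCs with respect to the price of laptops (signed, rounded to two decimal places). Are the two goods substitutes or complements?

0.35; substitutes

%ΔQ_{desktop PCs} = (13090 − 14250)/avg = -1160/13670 = -0.084857…
%ΔP_{laptops} = (641 − 819)/avg = -178/730 = -0.243835…
E_cross = (-1160/13670) / (-178/730) = 0.3480…
E_cross > 0 ⇒ the goods are substitutes.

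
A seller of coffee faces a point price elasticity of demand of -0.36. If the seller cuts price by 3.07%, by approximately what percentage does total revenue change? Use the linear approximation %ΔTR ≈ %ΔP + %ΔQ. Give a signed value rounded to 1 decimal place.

-2.0%

%ΔQ ≈ Ed × %ΔP = (-0.36) × (-3.07%) = +1.1052%
%ΔTR ≈ %ΔP + %ΔQ = (-3.07%) + (+1.1052%) = -1.9648%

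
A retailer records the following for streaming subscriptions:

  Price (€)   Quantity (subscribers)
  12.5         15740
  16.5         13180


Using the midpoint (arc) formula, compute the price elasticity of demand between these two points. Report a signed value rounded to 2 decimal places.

-0.64

%ΔQ = (13180 − 15740) / [(15740 + 13180)/2] = -2560/14460 = -0.177040…
%ΔP = (16.5 − 12.5) / [(12.5 + 16.5)/2] = 4/14.5 = 0.275862…
Arc Ed = %ΔQ / %ΔP = (-2560/14460) / (4/14.5) = -0.6417…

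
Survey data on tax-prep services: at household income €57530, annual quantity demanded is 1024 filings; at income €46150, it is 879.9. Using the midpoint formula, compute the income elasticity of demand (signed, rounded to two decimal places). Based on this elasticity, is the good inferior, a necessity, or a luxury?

0.69; necessity

%ΔQ = (879.9 − 1024)/[( 1024 + 879.9)/2] = -144.1/951.95 = -0.151373…
%ΔIncome = (46150 − 57530)/[( 57530 + 46150)/2] = -11380/51840 = -0.219521…
E_income = (-144.1/951.95) / (-11380/51840) = 0.6895…
0 < E_income < 1 ⇒ normal good, necessity.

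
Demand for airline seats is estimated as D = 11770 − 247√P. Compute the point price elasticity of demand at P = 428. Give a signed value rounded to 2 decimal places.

-0.38

dD/dP = −247/(2√P) = -5.9696. At P = 428, D = 6660.02.
Ed = (dD/dP)·(P/D) = (-5.9696) × (428/6660.02) = -0.3836…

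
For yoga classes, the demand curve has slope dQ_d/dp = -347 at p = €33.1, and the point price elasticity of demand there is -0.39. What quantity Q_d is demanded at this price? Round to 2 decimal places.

29450.51

Ed = (dQ_d/dp)·(p/Q_d) ⇒ Q_d = (dQ_d/dp)·p/Ed = (-347)·33.1/(-0.39) = 29450.5128…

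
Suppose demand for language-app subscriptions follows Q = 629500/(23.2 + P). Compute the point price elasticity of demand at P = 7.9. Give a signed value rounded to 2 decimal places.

-0.25

dQ/dP = −629500/(23.2 + P)² = -650.841. At P = 7.9, Q = 20241.2.
Ed = (dQ/dP)·(P/Q) = (-650.841) × (7.9/20241.2) = -0.2540…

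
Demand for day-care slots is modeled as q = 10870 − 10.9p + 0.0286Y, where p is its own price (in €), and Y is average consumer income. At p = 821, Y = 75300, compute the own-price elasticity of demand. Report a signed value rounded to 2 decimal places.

At the given values, q = 10870 − 10.9(821) + 0.0286(75300) = 4074.68.
∂q/∂p = −10.9.
E = (-10.9) × (821/4074.68) = -2.1962…

-2.20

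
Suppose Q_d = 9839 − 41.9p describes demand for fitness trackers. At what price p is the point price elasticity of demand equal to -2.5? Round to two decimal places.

Ed = −41.9p/(9839 − 41.9p). Set this equal to -2.5:
41.9p = 2.5·(9839 − 41.9p) ⇒ 41.9p(1 + 2.5) = 2.5·9839
p = 2.5·9839 / (41.9·3.5) = 167.7292…

167.73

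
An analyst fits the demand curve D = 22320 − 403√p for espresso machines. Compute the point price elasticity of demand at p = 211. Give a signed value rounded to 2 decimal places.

dD/dp = −403/(2√p) = -13.8718. At p = 211, D = 16466.1.
Ed = (dD/dp)·(p/D) = (-13.8718) × (211/16466.1) = -0.1777…

-0.18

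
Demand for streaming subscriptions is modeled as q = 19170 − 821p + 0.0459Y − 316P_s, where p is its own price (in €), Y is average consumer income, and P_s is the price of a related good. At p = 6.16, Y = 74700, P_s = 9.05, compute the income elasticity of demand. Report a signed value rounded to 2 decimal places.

At the given values, q = 19170 − 821(6.16) + 0.0459(74700) − 316(9.05) = 14681.57.
∂q/∂Y = 0.0459.
E = (0.0459) × (74700/14681.57) = 0.2335…

0.23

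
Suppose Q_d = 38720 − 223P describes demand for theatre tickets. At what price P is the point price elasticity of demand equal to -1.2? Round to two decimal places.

94.71

Ed = −223P/(38720 − 223P). Set this equal to -1.2:
223P = 1.2·(38720 − 223P) ⇒ 223P(1 + 1.2) = 1.2·38720
P = 1.2·38720 / (223·2.2) = 94.7085…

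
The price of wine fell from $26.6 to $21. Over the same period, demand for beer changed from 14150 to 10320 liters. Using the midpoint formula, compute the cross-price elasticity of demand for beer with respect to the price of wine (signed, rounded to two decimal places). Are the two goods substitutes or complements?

1.33; substitutes

%ΔQ_{beer} = (10320 − 14150)/avg = -3830/12235 = -0.313036…
%ΔP_{wine} = (21 − 26.6)/avg = -5.6/23.8 = -0.235294…
E_cross = (-3830/12235) / (-5.6/23.8) = 1.3304…
E_cross > 0 ⇒ the goods are substitutes.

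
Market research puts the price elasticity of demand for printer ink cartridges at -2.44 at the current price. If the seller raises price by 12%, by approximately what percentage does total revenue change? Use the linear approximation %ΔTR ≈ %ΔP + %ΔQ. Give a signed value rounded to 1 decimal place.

%ΔQ ≈ Ed × %ΔP = (-2.44) × (+12%) = -29.2800%
%ΔTR ≈ %ΔP + %ΔQ = (+12%) + (-29.2800%) = -17.2800%

-17.3%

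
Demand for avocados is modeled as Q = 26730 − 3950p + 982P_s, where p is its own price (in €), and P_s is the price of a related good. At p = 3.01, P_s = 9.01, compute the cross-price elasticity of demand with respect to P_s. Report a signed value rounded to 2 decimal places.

0.37

At the given values, Q = 26730 − 3950(3.01) + 982(9.01) = 23688.32.
∂Q/∂P_s = 982.
E = (982) × (9.01/23688.32) = 0.3735…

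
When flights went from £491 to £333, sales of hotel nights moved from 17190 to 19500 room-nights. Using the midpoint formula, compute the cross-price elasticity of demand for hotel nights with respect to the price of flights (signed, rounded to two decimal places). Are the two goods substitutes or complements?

%ΔQ_{hotel nights} = (19500 − 17190)/avg = 2310/18345 = 0.125919…
%ΔP_{flights} = (333 − 491)/avg = -158/412 = -0.383495…
E_cross = (2310/18345) / (-158/412) = -0.3283…
E_cross < 0 ⇒ the goods are complements.

-0.33; complements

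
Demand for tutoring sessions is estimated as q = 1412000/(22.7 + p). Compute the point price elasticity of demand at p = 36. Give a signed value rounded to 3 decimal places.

-0.613

dq/dp = −1412000/(22.7 + p)² = -409.787. At p = 36, q = 24054.5.
Ed = (dq/dp)·(p/q) = (-409.787) × (36/24054.5) = -0.61328…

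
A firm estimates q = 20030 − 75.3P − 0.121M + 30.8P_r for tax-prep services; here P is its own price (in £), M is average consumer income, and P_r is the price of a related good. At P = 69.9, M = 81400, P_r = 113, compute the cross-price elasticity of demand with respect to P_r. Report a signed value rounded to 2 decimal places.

0.41

At the given values, q = 20030 − 75.3(69.9) − 0.121(81400) + 30.8(113) = 8397.53.
∂q/∂P_r = 30.8.
E = (30.8) × (113/8397.53) = 0.4144…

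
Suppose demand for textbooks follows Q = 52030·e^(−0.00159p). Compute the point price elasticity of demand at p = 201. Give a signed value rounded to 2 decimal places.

-0.32

dQ/dp = −0.00159·Q = -60.0973. At p = 201, Q = 37797.
Ed = (dQ/dp)·(p/Q) = (-60.0973) × (201/37797) = -0.3195…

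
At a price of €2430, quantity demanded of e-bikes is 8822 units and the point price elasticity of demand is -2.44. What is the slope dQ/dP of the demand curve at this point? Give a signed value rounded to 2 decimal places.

Ed = (dQ/dP)·(P/Q) ⇒ dQ/dP = Ed·Q/P = (-2.44)·8822/2430 = -8.8583…

-8.86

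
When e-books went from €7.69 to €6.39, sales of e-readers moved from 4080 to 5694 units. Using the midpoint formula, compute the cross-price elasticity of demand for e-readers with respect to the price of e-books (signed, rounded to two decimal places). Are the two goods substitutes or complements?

%ΔQ_{e-readers} = (5694 − 4080)/avg = 1614/4887 = 0.330263…
%ΔP_{e-books} = (6.39 − 7.69)/avg = -1.3/7.04 = -0.184659…
E_cross = (1614/4887) / (-1.3/7.04) = -1.7885…
E_cross < 0 ⇒ the goods are complements.

-1.79; complements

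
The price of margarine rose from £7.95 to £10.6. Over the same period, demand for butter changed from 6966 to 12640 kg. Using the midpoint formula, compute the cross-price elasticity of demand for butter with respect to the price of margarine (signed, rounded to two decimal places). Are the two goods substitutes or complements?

2.03; substitutes

%ΔQ_{butter} = (12640 − 6966)/avg = 5674/9803 = 0.578802…
%ΔP_{margarine} = (10.6 − 7.95)/avg = 2.65/9.275 = 0.285714…
E_cross = (5674/9803) / (2.65/9.275) = 2.0258…
E_cross > 0 ⇒ the goods are substitutes.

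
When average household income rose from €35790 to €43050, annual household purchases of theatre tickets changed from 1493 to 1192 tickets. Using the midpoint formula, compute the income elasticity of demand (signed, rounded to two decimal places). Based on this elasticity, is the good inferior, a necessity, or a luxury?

-1.22; inferior

%ΔQ = (1192 − 1493)/[( 1493 + 1192)/2] = -301/1342.5 = -0.224208…
%ΔIncome = (43050 − 35790)/[( 35790 + 43050)/2] = 7260/39420 = 0.184170…
E_income = (-301/1342.5) / (7260/39420) = -1.2173…
E_income < 0 ⇒ inferior good.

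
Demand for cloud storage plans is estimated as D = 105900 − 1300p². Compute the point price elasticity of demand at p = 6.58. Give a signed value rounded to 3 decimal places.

-2.269

dD/dp = −2·1300·p = -17108. At p = 6.58, D = 49614.68.
Ed = (dD/dp)·(p/D) = (-17108) × (6.58/49614.68) = -2.26889…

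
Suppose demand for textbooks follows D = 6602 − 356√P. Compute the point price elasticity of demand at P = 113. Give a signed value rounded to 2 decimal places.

dD/dP = −356/(2√P) = -16.7448. At P = 113, D = 2817.67.
Ed = (dD/dP)·(P/D) = (-16.7448) × (113/2817.67) = -0.6715…

-0.67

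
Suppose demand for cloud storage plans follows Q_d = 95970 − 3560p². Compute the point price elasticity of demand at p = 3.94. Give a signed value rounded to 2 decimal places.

dQ_d/dp = −2·3560·p = -28052.8. At p = 3.94, Q_d = 40705.984.
Ed = (dQ_d/dp)·(p/Q_d) = (-28052.8) × (3.94/40705.984) = -2.7152…

-2.72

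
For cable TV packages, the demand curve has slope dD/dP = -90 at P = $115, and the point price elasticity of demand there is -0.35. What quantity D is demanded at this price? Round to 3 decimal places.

29571.429

Ed = (dD/dP)·(P/D) ⇒ D = (dD/dP)·P/Ed = (-90)·115/(-0.35) = 29571.42857…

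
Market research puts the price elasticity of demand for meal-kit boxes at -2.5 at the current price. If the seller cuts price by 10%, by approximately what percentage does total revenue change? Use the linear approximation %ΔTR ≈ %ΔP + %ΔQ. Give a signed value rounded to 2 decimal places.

+15.00%

%ΔQ ≈ Ed × %ΔP = (-2.5) × (-10%) = +25.0000%
%ΔTR ≈ %ΔP + %ΔQ = (-10%) + (+25.0000%) = +15.0000%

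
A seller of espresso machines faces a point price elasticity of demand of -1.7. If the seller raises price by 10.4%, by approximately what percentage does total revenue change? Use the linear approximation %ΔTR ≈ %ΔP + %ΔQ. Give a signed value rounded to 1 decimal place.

%ΔQ ≈ Ed × %ΔP = (-1.7) × (+10.4%) = -17.6800%
%ΔTR ≈ %ΔP + %ΔQ = (+10.4%) + (-17.6800%) = -7.2800%

-7.3%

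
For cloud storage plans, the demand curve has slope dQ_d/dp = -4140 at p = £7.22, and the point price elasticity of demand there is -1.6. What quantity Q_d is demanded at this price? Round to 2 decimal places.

Ed = (dQ_d/dp)·(p/Q_d) ⇒ Q_d = (dQ_d/dp)·p/Ed = (-4140)·7.22/(-1.6) = 18681.75

18681.75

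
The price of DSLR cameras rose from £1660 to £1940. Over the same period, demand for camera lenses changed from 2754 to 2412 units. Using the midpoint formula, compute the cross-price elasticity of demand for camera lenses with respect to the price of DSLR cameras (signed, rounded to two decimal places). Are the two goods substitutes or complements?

%ΔQ_{camera lenses} = (2412 − 2754)/avg = -342/2583 = -0.132404…
%ΔP_{DSLR cameras} = (1940 − 1660)/avg = 280/1800 = 0.155555…
E_cross = (-342/2583) / (280/1800) = -0.8511…
E_cross < 0 ⇒ the goods are complements.

-0.85; complements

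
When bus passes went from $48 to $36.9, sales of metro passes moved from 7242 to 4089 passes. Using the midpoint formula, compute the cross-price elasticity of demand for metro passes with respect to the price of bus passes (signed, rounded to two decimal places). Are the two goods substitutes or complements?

2.13; substitutes

%ΔQ_{metro passes} = (4089 − 7242)/avg = -3153/5665.5 = -0.556526…
%ΔP_{bus passes} = (36.9 − 48)/avg = -11.1/42.45 = -0.261484…
E_cross = (-3153/5665.5) / (-11.1/42.45) = 2.1283…
E_cross > 0 ⇒ the goods are substitutes.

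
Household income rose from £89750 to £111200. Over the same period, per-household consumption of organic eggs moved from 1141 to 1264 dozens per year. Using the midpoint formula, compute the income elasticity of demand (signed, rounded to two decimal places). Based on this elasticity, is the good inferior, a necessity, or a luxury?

%ΔQ = (1264 − 1141)/[( 1141 + 1264)/2] = 123/1202.5 = 0.102286…
%ΔIncome = (111200 − 89750)/[( 89750 + 111200)/2] = 21450/100475 = 0.213485…
E_income = (123/1202.5) / (21450/100475) = 0.4791…
0 < E_income < 1 ⇒ normal good, necessity.

0.48; necessity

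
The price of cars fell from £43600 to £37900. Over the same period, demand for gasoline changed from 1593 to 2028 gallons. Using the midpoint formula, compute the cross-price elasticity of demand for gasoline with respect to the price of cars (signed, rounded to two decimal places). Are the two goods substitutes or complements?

%ΔQ_{gasoline} = (2028 − 1593)/avg = 435/1810.5 = 0.240265…
%ΔP_{cars} = (37900 − 43600)/avg = -5700/40750 = -0.139877…
E_cross = (435/1810.5) / (-5700/40750) = -1.7176…
E_cross < 0 ⇒ the goods are complements.

-1.72; complements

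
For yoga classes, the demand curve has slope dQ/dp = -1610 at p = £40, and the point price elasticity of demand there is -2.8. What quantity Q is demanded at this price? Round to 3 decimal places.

23000.000

Ed = (dQ/dp)·(p/Q) ⇒ Q = (dQ/dp)·p/Ed = (-1610)·40/(-2.8) = 23000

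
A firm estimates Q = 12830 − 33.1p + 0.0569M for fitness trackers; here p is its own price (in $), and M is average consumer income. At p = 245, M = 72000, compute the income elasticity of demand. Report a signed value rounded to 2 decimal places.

At the given values, Q = 12830 − 33.1(245) + 0.0569(72000) = 8817.3.
∂Q/∂M = 0.0569.
E = (0.0569) × (72000/8817.3) = 0.4646…

0.46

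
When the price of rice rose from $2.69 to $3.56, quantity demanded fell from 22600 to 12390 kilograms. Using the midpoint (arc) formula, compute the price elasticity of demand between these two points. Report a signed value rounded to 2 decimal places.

%ΔQ = (12390 − 22600) / [(22600 + 12390)/2] = -10210/17495 = -0.583595…
%ΔP = (3.56 − 2.69) / [(2.69 + 3.56)/2] = 0.87/3.125 = 0.2784
Arc Ed = %ΔQ / %ΔP = (-10210/17495) / (0.87/3.125) = -2.0962…

-2.10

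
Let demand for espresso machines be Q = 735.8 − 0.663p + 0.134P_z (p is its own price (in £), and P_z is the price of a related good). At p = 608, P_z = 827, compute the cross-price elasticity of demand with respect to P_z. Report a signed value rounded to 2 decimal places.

At the given values, Q = 735.8 − 0.663(608) + 0.134(827) = 443.514.
∂Q/∂P_z = 0.134.
E = (0.134) × (827/443.514) = 0.2498…

0.25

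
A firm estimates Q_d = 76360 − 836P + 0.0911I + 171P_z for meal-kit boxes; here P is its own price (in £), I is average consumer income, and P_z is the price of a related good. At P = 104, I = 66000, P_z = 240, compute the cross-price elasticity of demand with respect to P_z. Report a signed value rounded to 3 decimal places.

At the given values, Q_d = 76360 − 836(104) + 0.0911(66000) + 171(240) = 36468.6.
∂Q_d/∂P_z = 171.
E = (171) × (240/36468.6) = 1.12535…

1.125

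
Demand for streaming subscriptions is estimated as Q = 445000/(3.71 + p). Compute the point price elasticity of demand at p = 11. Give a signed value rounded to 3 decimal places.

-0.748

dQ/dp = −445000/(3.71 + p)² = -2056.53. At p = 11, Q = 30251.5.
Ed = (dQ/dp)·(p/Q) = (-2056.53) × (11/30251.5) = -0.74779…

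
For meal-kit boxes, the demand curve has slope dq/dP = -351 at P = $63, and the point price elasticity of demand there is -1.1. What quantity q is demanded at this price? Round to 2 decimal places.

20102.73

Ed = (dq/dP)·(P/q) ⇒ q = (dq/dP)·P/Ed = (-351)·63/(-1.1) = 20102.7272…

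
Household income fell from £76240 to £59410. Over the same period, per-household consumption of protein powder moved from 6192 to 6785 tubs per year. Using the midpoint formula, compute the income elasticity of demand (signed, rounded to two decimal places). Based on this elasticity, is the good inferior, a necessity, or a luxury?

%ΔQ = (6785 − 6192)/[( 6192 + 6785)/2] = 593/6488.5 = 0.091392…
%ΔIncome = (59410 − 76240)/[( 76240 + 59410)/2] = -16830/67825 = -0.248138…
E_income = (593/6488.5) / (-16830/67825) = -0.3683…
E_income < 0 ⇒ inferior good.

-0.37; inferior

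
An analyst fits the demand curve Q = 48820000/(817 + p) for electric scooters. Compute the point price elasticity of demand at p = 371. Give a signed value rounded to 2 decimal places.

-0.31

dQ/dp = −48820000/(817 + p)² = -34.5911. At p = 371, Q = 41094.3.
Ed = (dQ/dp)·(p/Q) = (-34.5911) × (371/41094.3) = -0.3122…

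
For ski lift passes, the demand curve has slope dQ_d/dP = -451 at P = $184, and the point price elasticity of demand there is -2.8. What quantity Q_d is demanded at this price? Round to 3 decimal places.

Ed = (dQ_d/dP)·(P/Q_d) ⇒ Q_d = (dQ_d/dP)·P/Ed = (-451)·184/(-2.8) = 29637.14285…

29637.143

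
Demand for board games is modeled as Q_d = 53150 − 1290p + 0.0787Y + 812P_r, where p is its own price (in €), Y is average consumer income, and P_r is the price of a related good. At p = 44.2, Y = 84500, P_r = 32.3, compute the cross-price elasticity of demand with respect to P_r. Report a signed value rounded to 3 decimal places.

At the given values, Q_d = 53150 − 1290(44.2) + 0.0787(84500) + 812(32.3) = 29009.75.
∂Q_d/∂P_r = 812.
E = (812) × (32.3/29009.75) = 0.90409…

0.904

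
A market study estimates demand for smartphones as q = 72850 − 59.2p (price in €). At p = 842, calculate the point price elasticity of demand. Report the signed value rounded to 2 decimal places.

-2.17

dq/dp = −59.2. At p = 842, q = 72850 − 59.2(842) = 23003.6.
Ed = (dq/dp)·(p/q) = −59.2 × (842/23003.6) = -2.1668…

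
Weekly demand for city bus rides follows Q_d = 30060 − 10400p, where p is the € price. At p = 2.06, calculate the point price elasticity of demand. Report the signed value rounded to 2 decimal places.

dQ_d/dp = −10400. At p = 2.06, Q_d = 30060 − 10400(2.06) = 8636.
Ed = (dQ_d/dp)·(p/Q_d) = −10400 × (2.06/8636) = -2.4807…

-2.48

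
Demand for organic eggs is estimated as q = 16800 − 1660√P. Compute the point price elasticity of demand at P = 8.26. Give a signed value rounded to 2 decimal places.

dq/dP = −1660/(2√P) = -288.794. At P = 8.26, q = 12029.1.
Ed = (dq/dP)·(P/q) = (-288.794) × (8.26/12029.1) = -0.1983…

-0.20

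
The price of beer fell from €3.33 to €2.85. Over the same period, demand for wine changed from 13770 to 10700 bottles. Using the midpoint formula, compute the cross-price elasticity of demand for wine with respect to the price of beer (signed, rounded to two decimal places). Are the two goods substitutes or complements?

1.62; substitutes

%ΔQ_{wine} = (10700 − 13770)/avg = -3070/12235 = -0.250919…
%ΔP_{beer} = (2.85 − 3.33)/avg = -0.48/3.09 = -0.155339…
E_cross = (-3070/12235) / (-0.48/3.09) = 1.6152…
E_cross > 0 ⇒ the goods are substitutes.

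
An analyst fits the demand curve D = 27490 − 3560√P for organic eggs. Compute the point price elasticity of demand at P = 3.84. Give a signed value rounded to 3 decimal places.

dD/dP = −3560/(2√P) = -908.352. At P = 3.84, D = 20513.9.
Ed = (dD/dP)·(P/D) = (-908.352) × (3.84/20513.9) = -0.17003…

-0.170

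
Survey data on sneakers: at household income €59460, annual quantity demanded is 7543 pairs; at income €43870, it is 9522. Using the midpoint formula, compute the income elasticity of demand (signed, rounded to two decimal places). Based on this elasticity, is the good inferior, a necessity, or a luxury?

-0.77; inferior

%ΔQ = (9522 − 7543)/[( 7543 + 9522)/2] = 1979/8532.5 = 0.231936…
%ΔIncome = (43870 − 59460)/[( 59460 + 43870)/2] = -15590/51665 = -0.301751…
E_income = (1979/8532.5) / (-15590/51665) = -0.7686…
E_income < 0 ⇒ inferior good.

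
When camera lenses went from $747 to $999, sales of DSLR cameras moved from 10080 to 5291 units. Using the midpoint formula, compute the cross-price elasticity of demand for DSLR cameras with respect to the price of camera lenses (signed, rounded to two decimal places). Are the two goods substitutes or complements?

%ΔQ_{DSLR cameras} = (5291 − 10080)/avg = -4789/7685.5 = -0.623121…
%ΔP_{camera lenses} = (999 − 747)/avg = 252/873 = 0.288659…
E_cross = (-4789/7685.5) / (252/873) = -2.1586…
E_cross < 0 ⇒ the goods are complements.

-2.16; complements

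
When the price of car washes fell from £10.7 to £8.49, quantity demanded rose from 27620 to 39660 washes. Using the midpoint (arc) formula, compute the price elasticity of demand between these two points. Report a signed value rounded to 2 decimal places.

-1.55

%ΔQ = (39660 − 27620) / [(27620 + 39660)/2] = 12040/33640 = 0.357907…
%ΔP = (8.49 − 10.7) / [(10.7 + 8.49)/2] = -2.21/9.595 = -0.230328…
Arc Ed = %ΔQ / %ΔP = (12040/33640) / (-2.21/9.595) = -1.5539…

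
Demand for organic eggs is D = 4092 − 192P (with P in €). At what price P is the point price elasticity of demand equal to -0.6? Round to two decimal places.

Ed = −192P/(4092 − 192P). Set this equal to -0.6:
192P = 0.6·(4092 − 192P) ⇒ 192P(1 + 0.6) = 0.6·4092
P = 0.6·4092 / (192·1.6) = 7.9921…

7.99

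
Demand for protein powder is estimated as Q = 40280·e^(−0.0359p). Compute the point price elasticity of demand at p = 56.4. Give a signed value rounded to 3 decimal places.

dQ/dp = −0.0359·Q = -190.916. At p = 56.4, Q = 5317.99.
Ed = (dQ/dp)·(p/Q) = (-190.916) × (56.4/5317.99) = -2.02476

-2.025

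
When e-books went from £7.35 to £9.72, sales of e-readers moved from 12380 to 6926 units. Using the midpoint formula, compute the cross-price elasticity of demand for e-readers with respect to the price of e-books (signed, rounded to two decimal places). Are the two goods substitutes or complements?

-2.03; complements

%ΔQ_{e-readers} = (6926 − 12380)/avg = -5454/9653 = -0.565005…
%ΔP_{e-books} = (9.72 − 7.35)/avg = 2.37/8.535 = 0.277680…
E_cross = (-5454/9653) / (2.37/8.535) = -2.0347…
E_cross < 0 ⇒ the goods are complements.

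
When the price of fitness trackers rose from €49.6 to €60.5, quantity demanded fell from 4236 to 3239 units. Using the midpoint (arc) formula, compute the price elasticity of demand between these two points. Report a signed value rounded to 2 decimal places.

-1.35

%ΔQ = (3239 − 4236) / [(4236 + 3239)/2] = -997/3737.5 = -0.266755…
%ΔP = (60.5 − 49.6) / [(49.6 + 60.5)/2] = 10.9/55.05 = 0.198001…
Arc Ed = %ΔQ / %ΔP = (-997/3737.5) / (10.9/55.05) = -1.3472…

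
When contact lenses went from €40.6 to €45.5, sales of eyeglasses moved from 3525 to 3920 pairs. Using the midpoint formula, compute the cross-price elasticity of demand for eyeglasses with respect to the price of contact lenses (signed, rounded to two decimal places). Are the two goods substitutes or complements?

%ΔQ_{eyeglasses} = (3920 − 3525)/avg = 395/3722.5 = 0.106111…
%ΔP_{contact lenses} = (45.5 − 40.6)/avg = 4.9/43.05 = 0.113821…
E_cross = (395/3722.5) / (4.9/43.05) = 0.9322…
E_cross > 0 ⇒ the goods are substitutes.

0.93; substitutes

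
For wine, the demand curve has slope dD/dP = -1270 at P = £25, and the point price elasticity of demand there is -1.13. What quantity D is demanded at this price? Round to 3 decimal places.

Ed = (dD/dP)·(P/D) ⇒ D = (dD/dP)·P/Ed = (-1270)·25/(-1.13) = 28097.34513…

28097.345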